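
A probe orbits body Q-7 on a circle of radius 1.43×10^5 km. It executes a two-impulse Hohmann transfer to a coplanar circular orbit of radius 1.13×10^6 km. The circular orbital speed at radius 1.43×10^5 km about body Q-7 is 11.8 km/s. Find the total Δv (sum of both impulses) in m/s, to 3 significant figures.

Δv = 6130 m/s

From the circular-orbit relation v² = μ/r at r = 1.43×10^5 km: μ = v²r = (11.8)² × 1.43×10^5 = 1.99113×10^7 km³/s².
Semi-major axis of the transfer orbit: a_t = (1.430×10^5 + 1.130×10^6)/2 = 6.365×10^5 km.
Circular speed at r₁: v₁ = √(μ/r₁) = √(1.99113×10^7/1.430×10^5) = 11.800 km/s.
On the transfer ellipse at r₁, vis-viva equation gives v_p = √[μ(2/r₁ − 1/a_t)] = 15.723 km/s.
First burn Δv₁ = |v_p − v₁| = 3.923 km/s.
At r₂, v₂ = √(μ/r₂) = 4.198 km/s.
Transfer-orbit speed at r₂: v_a = √[μ(2/r₂ − 1/a_t)] = 1.990 km/s.
Second burn Δv₂ = |v₂ − v_a| = 2.208 km/s.
Δv = Δv₁ + Δv₂ = 3.923 + 2.208 = 6.131 km/s.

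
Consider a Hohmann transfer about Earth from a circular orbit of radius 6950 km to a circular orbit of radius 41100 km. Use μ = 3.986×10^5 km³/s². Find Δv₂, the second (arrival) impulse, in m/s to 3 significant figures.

Δv₂ = 1440 m/s

Semi-major axis of the transfer orbit: a_t = (6950 + 41100)/2 = 24025 km.
On the circular orbit at r = 41100 km, v_c = √(μ/r) = 3.114 km/s.
Vis-viva on the transfer ellipse at r = 41100 km gives v_t = √[μ(2/r − 1/a_t)] = 1.675 km/s.
Δv₂ = |v_t − v_c| = |1.675 − 3.114| = 1.439 km/s.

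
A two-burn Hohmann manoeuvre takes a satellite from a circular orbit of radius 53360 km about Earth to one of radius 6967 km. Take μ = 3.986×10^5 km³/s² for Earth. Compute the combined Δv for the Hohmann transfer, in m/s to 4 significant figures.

The Hohmann ellipse has a_t = (r₁ + r₂)/2 = 30163.5 km.
Circular speed at r₁: v₁ = √(μ/r₁) = √(3.986×10^5/53360) = 2.7331 km/s.
On the transfer ellipse at r₁, v² = μ(2/r − 1/a) gives v_a = √[μ(2/r₁ − 1/a_t)] = 1.3135 km/s.
First burn Δv₁ = |v_a − v₁| = 1.420 km/s.
Circular speed at r₂: v₂ = √(μ/r₂) = 7.564 km/s.
Transfer-orbit speed at r₂: v_p = √[μ(2/r₂ − 1/a_t)] = 10.06 km/s.
Second burn Δv₂ = |v₂ − v_p| = 2.496 km/s.
Δv = Δv₁ + Δv₂ = 1.420 + 2.496 = 3.916 km/s.

Δv = 3916 m/s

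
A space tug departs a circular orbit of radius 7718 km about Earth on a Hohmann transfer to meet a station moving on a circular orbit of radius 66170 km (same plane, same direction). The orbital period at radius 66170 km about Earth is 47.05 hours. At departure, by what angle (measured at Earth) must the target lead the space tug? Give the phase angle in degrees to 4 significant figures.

φ = 104.9°

From Kepler's third law T² = 4π²r³/μ at r = 66170 km, T = 47.05 hours = 47.05 × 3600 s = 1.6938×10^5 s: μ = 4π²r³/T² = 3.98675×10^5 km³/s².
The Hohmann ellipse has a_t = (r₁ + r₂)/2 = 36944 km.
Transfer time t = π√(a_t³/μ) = 35331 s.
The target's mean motion on its circular orbit is ω₂ = √(μ/r₂³) = 3.7095×10^-5 rad/s.
Angle swept by the target during transfer: ω₂·t = 1.3106 rad = 75.09°.
Arrival is 180° from departure on the ellipse, so φ = 180° − 75.09° = 104.9°.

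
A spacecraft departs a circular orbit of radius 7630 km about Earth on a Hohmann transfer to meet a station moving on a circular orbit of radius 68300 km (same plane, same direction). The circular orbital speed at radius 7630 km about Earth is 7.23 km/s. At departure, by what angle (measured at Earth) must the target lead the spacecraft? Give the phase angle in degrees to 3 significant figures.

φ = 105°

From the circular-orbit relation v² = μ/r at r = 7630 km: μ = v²r = (7.23)² × 7630 = 3.98842×10^5 km³/s².
Semi-major axis of the transfer orbit: a_t = (7630 + 68300)/2 = 37965 km.
The half-period of the transfer ellipse is t = π√(a_t³/μ) = 36800 s.
The target's mean motion on its circular orbit is ω₂ = √(μ/r₂³) = 3.538×10^-5 rad/s.
Angle swept by the target during transfer: ω₂·t = 1.302 rad = 74.60°.
The spacecraft traverses 180° on the transfer ellipse, so the target must lead by 180° − 74.60° = 105°.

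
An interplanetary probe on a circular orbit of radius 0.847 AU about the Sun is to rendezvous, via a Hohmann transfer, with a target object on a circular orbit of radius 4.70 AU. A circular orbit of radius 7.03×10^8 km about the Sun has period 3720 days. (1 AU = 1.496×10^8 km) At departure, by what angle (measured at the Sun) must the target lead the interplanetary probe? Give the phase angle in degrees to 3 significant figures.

φ = 98.4°

From Kepler's third law T² = 4π²r³/μ at r = 7.03×10^8 km, T = 3720 days = 3720 × 86400 s = 3.21408×10^8 s: μ = 4π²r³/T² = 1.32774×10^11 km³/s².
In km: r₁ = 0.847 × 1.496×10^8 = 1.267112×10^8 km; r₂ = 4.70 × 1.496×10^8 = 7.0312×10^8 km.
The Hohmann ellipse has a_t = (r₁ + r₂)/2 = 4.149156×10^8 km.
The half-period of the transfer ellipse is t = π√(a_t³/μ) = 7.286741×10^7 s.
The target's mean motion on its circular orbit is ω₂ = √(μ/r₂³) = 1.954393×10^-8 rad/s.
Angle swept by the target during transfer: ω₂·t = 1.42412 rad = 81.60°.
The interplanetary probe traverses 180° on the transfer ellipse, so the target must lead by 180° − 81.60° = 98.4°.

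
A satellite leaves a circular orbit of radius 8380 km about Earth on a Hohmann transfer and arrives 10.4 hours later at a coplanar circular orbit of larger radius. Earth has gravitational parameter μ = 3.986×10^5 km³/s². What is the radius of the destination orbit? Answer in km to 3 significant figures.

Transfer time t = 10.4 hours = 37440 s, and t = π√(a_t³/μ).
So a_t = (μ t²/π²)^(1/3) = (3.986×10^5 × (37440)² / π²)^(1/3) = 38398 km.
Since a_t = (r₁ + r₂)/2, r₂ = 2a_t − r₁ = 2×38398 − 8380 = 68416 km.

r₂ = 68400 km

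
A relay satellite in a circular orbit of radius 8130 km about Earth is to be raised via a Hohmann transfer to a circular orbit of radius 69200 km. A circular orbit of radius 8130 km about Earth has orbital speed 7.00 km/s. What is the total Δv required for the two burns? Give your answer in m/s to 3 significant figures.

Δv = 3660 m/s

From the circular-orbit relation v² = μ/r at r = 8130 km: μ = v²r = (7.00)² × 8130 = 3.98370×10^5 km³/s².
Transfer-ellipse semi-major axis a_t = (r₁ + r₂)/2 = (8130 + 69200)/2 = 38665 km.
At r₁ the circular-orbit speed is v₁ = √(μ/r₁) = 7.000 km/s.
On the transfer ellipse at r₁, v² = μ(2/r − 1/a) gives v_p = √[μ(2/r₁ − 1/a_t)] = 9.365 km/s.
First burn Δv₁ = |v_p − v₁| = 2.365 km/s.
Circular speed at r₂: v₂ = √(μ/r₂) = 2.399 km/s.
Transfer-orbit speed at r₂: v_a = √[μ(2/r₂ − 1/a_t)] = 1.100 km/s.
Second burn Δv₂ = |v₂ − v_a| = 1.299 km/s.
Δv = Δv₁ + Δv₂ = 2.365 + 1.299 = 3.664 km/s.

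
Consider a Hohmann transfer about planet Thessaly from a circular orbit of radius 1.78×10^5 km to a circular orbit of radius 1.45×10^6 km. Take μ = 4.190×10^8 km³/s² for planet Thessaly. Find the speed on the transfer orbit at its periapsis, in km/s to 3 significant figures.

Transfer-ellipse semi-major axis a_t = (r₁ + r₂)/2 = (1.780×10^5 + 1.450×10^6)/2 = 8.140×10^5 km.
At periapsis, r = 1.780×10^5 km.
Applying v² = μ(2/r − 1/a_t): v = 64.75 km/s.

v = 64.8 km/s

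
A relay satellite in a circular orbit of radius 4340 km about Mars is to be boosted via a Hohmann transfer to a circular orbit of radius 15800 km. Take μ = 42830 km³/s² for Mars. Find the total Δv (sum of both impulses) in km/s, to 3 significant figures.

The Hohmann ellipse has a_t = (r₁ + r₂)/2 = 10070 km.
At r₁ the circular-orbit speed is v₁ = √(μ/r₁) = 3.14144 km/s.
Transfer-orbit speed at r₁ (v² = μ(2/r − 1/a)): v_p = √[μ(2/r₁ − 1/a_t)] = 3.93498 km/s.
First burn Δv₁ = |v_p − v₁| = 0.7935 km/s.
Circular speed at r₂: v₂ = √(μ/r₂) = 1.64644 km/s.
Transfer-orbit speed at r₂: v_a = √[μ(2/r₂ − 1/a_t)] = 1.08088 km/s.
Second burn Δv₂ = |v₂ − v_a| = 0.5656 km/s.
Δv = Δv₁ + Δv₂ = 0.7935 + 0.5656 = 1.359 km/s.

Δv = 1.36 km/s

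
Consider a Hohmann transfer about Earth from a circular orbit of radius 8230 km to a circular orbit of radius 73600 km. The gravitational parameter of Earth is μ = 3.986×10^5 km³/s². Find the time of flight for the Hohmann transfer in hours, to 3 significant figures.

The Hohmann ellipse has a_t = (r₁ + r₂)/2 = 40915 km.
By Kepler's third law the transfer-orbit period is T = 2π√(a_t³/μ), so t = T/2 = 41180 s.
Converting: 41180 s ÷ 3600 s/hour = 11.4 hours.

t = 11.4 hours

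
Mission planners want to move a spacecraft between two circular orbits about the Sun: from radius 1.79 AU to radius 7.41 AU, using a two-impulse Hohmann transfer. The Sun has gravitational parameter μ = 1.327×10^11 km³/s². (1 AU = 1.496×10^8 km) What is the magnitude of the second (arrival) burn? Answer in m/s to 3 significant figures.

In km: r₁ = 1.79 × 1.496×10^8 = 2.67784×10^8 km; r₂ = 7.41 × 1.496×10^8 = 1.108536×10^9 km.
Semi-major axis of the transfer orbit: a_t = (2.67784×10^8 + 1.108536×10^9)/2 = 6.8816×10^8 km.
On the circular orbit at r = 1.108536×10^9 km, v_c = √(μ/r) = 10.941 km/s.
Vis-viva on the transfer ellipse at r = 1.108536×10^9 km gives v_t = √[μ(2/r − 1/a_t)] = 6.8251 km/s.
Δv₂ = |v_t − v_c| = |6.8251 − 10.941| = 4.116 km/s.

Δv₂ = 4120 m/s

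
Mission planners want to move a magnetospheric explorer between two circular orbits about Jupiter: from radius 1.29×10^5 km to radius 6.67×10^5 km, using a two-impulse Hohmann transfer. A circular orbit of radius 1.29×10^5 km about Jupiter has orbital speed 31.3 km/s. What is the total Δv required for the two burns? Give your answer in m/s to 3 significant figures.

Δv = 15100 m/s

From the circular-orbit relation v² = μ/r at r = 1.29×10^5 km: μ = v²r = (31.3)² × 1.29×10^5 = 1.26380×10^8 km³/s².
The Hohmann ellipse has a_t = (r₁ + r₂)/2 = 3.980×10^5 km.
Circular speed at r₁: v₁ = √(μ/r₁) = √(1.26380×10^8/1.290×10^5) = 31.30 km/s.
Transfer-orbit speed at r₁ (vis-viva equation): v_p = √[μ(2/r₁ − 1/a_t)] = 40.52 km/s.
First burn Δv₁ = |v_p − v₁| = 9.220 km/s.
Circular speed at r₂: v₂ = √(μ/r₂) = 13.765 km/s.
Transfer-orbit speed at r₂: v_a = √[μ(2/r₂ − 1/a_t)] = 7.8366 km/s.
Second burn Δv₂ = |v₂ − v_a| = 5.928 km/s.
Δv = Δv₁ + Δv₂ = 9.220 + 5.928 = 15.15 km/s.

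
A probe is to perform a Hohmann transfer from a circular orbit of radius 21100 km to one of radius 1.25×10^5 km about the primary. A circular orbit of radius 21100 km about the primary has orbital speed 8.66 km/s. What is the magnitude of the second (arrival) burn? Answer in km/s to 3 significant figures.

From the circular-orbit relation v² = μ/r at r = 21100 km: μ = v²r = (8.66)² × 21100 = 1.58241×10^6 km³/s².
Semi-major axis of the transfer orbit: a_t = (21100 + 1.250×10^5)/2 = 73050 km.
Circular speed at r = 1.250×10^5 km: v_c = √(μ/r) = 3.558 km/s.
Vis-viva on the transfer ellipse at r = 1.250×10^5 km gives v_t = √[μ(2/r − 1/a_t)] = 1.912 km/s.
Δv₂ = |v_t − v_c| = |1.912 − 3.558| = 1.646 km/s.

Δv₂ = 1.65 km/s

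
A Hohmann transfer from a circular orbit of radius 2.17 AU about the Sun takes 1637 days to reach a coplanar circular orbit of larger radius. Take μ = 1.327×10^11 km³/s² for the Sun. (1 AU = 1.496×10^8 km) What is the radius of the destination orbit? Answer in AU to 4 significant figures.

r₂ = 6.460 AU

In km: r₁ = 2.17 × 1.496×10^8 = 3.24632×10^8 km.
Transfer time t = 1637 days = 1.414368×10^8 s, and t = π√(a_t³/μ).
So a_t = (μ t²/π²)^(1/3) = (1.327×10^11 × (1.414368×10^8)² / π²)^(1/3) = 6.4550×10^8 km.
Since a_t = (r₁ + r₂)/2, r₂ = 2a_t − r₁ = 2×6.4550×10^8 − 3.24632×10^8 = 9.66368×10^8 km.
In AU: r₂ = 9.66368×10^8 / 1.496×10^8 = 6.460 AU.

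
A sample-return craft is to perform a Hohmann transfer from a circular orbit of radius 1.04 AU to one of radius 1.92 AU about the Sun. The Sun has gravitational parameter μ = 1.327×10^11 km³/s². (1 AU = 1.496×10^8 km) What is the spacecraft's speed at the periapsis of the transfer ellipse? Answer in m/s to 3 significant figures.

v = 33300 m/s

In km: r₁ = 1.04 × 1.496×10^8 = 1.55584×10^8 km; r₂ = 1.92 × 1.496×10^8 = 2.87232×10^8 km.
The Hohmann ellipse has a_t = (r₁ + r₂)/2 = 2.21408×10^8 km.
The periapsis of the transfer ellipse is at r = 1.55584×10^8 km.
Vis-viva: v = √[μ(2/r − 1/a_t)] = √[1.327×10^11 × (2/1.55584×10^8 − 1/2.21408×10^8)] = 33.26 km/s.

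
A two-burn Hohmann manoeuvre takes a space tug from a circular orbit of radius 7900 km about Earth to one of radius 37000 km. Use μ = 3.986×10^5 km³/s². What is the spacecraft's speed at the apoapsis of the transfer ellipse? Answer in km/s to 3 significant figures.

Semi-major axis of the transfer orbit: a_t = (7900 + 37000)/2 = 22450 km.
The apoapsis of the transfer ellipse is at r = 37000 km.
Vis-viva: v = √[μ(2/r − 1/a_t)] = √[3.986×10^5 × (2/37000 − 1/22450)] = 1.947 km/s.

v = 1.95 km/s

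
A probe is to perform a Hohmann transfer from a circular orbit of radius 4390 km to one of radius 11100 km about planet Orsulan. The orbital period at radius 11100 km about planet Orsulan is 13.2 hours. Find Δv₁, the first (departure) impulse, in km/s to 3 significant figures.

Δv₁ = 0.460 km/s

From Kepler's third law T² = 4π²r³/μ at r = 11100 km, T = 13.2 hours = 13.2 × 3600 s = 47520 s: μ = 4π²r³/T² = 23909.8 km³/s².
Transfer-ellipse semi-major axis a_t = (r₁ + r₂)/2 = (4390 + 11100)/2 = 7745 km.
Circular speed at r = 4390 km: v_c = √(μ/r) = 2.3338 km/s.
Transfer-orbit speed at the same r (vis-viva, a = a_t): v_t = √[μ(2/r − 1/a_t)] = 2.7939 km/s.
Δv₁ = |v_t − v_c| = |2.7939 − 2.3338| = 0.4601 km/s.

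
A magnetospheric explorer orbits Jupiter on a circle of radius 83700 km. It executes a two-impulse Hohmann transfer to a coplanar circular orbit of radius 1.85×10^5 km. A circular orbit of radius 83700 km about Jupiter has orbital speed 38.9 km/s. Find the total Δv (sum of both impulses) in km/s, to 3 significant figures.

From the circular-orbit relation v² = μ/r at r = 83700 km: μ = v²r = (38.9)² × 83700 = 1.26656×10^8 km³/s².
Semi-major axis of the transfer orbit: a_t = (83700 + 1.850×10^5)/2 = 1.3435×10^5 km.
Circular speed at r₁: v₁ = √(μ/r₁) = √(1.26656×10^8/83700) = 38.900 km/s.
Transfer-orbit speed at r₁ (vis-viva equation): v_p = √[μ(2/r₁ − 1/a_t)] = 45.647 km/s.
First burn Δv₁ = |v_p − v₁| = 6.747 km/s.
At r₂, v₂ = √(μ/r₂) = 26.165 km/s.
Transfer-orbit speed at r₂: v_a = √[μ(2/r₂ − 1/a_t)] = 20.652 km/s.
Second burn Δv₂ = |v₂ − v_a| = 5.513 km/s.
Δv = Δv₁ + Δv₂ = 6.747 + 5.513 = 12.26 km/s.

Δv = 12.3 km/s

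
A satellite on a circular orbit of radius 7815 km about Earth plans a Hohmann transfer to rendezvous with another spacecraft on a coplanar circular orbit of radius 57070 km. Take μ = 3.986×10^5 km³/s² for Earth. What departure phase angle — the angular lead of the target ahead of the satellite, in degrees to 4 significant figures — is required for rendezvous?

φ = 102.9°

The Hohmann ellipse has a_t = (r₁ + r₂)/2 = 32442.5 km.
The half-period of the transfer ellipse is t = π√(a_t³/μ) = 29077 s.
The target's mean motion on its circular orbit is ω₂ = √(μ/r₂³) = 4.6308×10^-5 rad/s.
Angle swept by the target during transfer: ω₂·t = 1.3465 rad = 77.149°.
The satellite traverses 180° on the transfer ellipse, so the target must lead by 180° − 77.149° = 102.9°.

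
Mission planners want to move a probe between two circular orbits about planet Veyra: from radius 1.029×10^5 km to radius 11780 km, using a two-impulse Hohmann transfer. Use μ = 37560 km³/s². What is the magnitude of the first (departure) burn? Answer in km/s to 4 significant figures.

Δv₁ = 0.3303 km/s

Transfer-ellipse semi-major axis a_t = (r₁ + r₂)/2 = (1.029×10^5 + 11780)/2 = 57340 km.
On the circular orbit at r = 1.029×10^5 km, v_c = √(μ/r) = 0.60416 km/s.
Vis-viva on the transfer ellipse at r = 1.029×10^5 km gives v_t = √[μ(2/r − 1/a_t)] = 0.27384 km/s.
Δv₁ = |v_t − v_c| = |0.27384 − 0.60416| = 0.3303 km/s.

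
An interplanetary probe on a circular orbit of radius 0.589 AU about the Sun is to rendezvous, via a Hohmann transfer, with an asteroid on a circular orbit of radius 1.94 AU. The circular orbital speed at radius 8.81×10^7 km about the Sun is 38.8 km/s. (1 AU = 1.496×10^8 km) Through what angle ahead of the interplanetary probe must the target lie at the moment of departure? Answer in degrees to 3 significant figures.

φ = 85.3°

From the circular-orbit relation v² = μ/r at r = 8.81×10^7 km: μ = v²r = (38.8)² × 8.81×10^7 = 1.32629×10^11 km³/s².
In km: r₁ = 0.589 × 1.496×10^8 = 8.81144×10^7 km; r₂ = 1.94 × 1.496×10^8 = 2.90224×10^8 km.
The Hohmann ellipse has a_t = (r₁ + r₂)/2 = 1.891692×10^8 km.
Transfer time t = π√(a_t³/μ) = 2.2444×10^7 s.
The target's mean motion on its circular orbit is ω₂ = √(μ/r₂³) = 7.3658×10^-8 rad/s.
Angle swept by the target during transfer: ω₂·t = 1.6532 rad = 94.72°.
The interplanetary probe traverses 180° on the transfer ellipse, so the target must lead by 180° − 94.72° = 85.3°.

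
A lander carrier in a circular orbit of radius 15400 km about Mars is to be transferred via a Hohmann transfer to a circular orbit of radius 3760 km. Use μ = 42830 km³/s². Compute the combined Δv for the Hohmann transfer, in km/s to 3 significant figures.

Δv = 1.53 km/s

Transfer-ellipse semi-major axis a_t = (r₁ + r₂)/2 = (15400 + 3760)/2 = 9580 km.
Circular speed at r₁: v₁ = √(μ/r₁) = √(42830/15400) = 1.6677 km/s.
Transfer-orbit speed at r₁ (vis-viva equation): v_a = √[μ(2/r₁ − 1/a_t)] = 1.0448 km/s.
First burn Δv₁ = |v_a − v₁| = 0.6229 km/s.
At r₂, v₂ = √(μ/r₂) = 3.37505 km/s.
Transfer-orbit speed at r₂: v_p = √[μ(2/r₂ − 1/a_t)] = 4.27915 km/s.
Second burn Δv₂ = |v₂ − v_p| = 0.9041 km/s.
Δv = Δv₁ + Δv₂ = 0.6229 + 0.9041 = 1.527 km/s.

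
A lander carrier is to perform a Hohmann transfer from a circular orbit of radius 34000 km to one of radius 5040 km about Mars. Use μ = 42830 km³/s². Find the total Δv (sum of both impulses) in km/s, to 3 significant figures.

Δv = 1.48 km/s

Semi-major axis of the transfer orbit: a_t = (34000 + 5040)/2 = 19520 km.
At r₁ the circular-orbit speed is v₁ = √(μ/r₁) = 1.1224 km/s.
On the transfer ellipse at r₁, v² = μ(2/r − 1/a) gives v_a = √[μ(2/r₁ − 1/a_t)] = 0.57031 km/s.
First burn Δv₁ = |v_a − v₁| = 0.5521 km/s.
Circular speed at r₂: v₂ = √(μ/r₂) = 2.9151 km/s.
Transfer-orbit speed at r₂: v_p = √[μ(2/r₂ − 1/a_t)] = 3.8473 km/s.
Second burn Δv₂ = |v₂ − v_p| = 0.9322 km/s.
Total Δv = Δv₁ + Δv₂ = 1.484 km/s.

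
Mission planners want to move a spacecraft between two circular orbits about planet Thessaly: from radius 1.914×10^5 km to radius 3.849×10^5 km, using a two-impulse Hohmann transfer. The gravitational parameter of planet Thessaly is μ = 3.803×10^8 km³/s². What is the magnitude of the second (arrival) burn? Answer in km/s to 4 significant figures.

Δv₂ = 5.815 km/s

Transfer-ellipse semi-major axis a_t = (r₁ + r₂)/2 = (1.914×10^5 + 3.849×10^5)/2 = 2.8815×10^5 km.
Circular speed at r = 3.849×10^5 km: v_c = √(μ/r) = 31.433 km/s.
Vis-viva on the transfer ellipse at r = 3.849×10^5 km gives v_t = √[μ(2/r − 1/a_t)] = 25.618 km/s.
Δv₂ = |v_t − v_c| = |25.618 − 31.433| = 5.815 km/s.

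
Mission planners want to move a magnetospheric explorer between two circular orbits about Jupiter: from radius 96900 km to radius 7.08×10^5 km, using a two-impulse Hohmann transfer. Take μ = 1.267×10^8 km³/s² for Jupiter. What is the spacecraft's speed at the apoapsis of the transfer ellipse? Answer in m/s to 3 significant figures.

v = 6560 m/s

Transfer-ellipse semi-major axis a_t = (r₁ + r₂)/2 = (96900 + 7.080×10^5)/2 = 4.0245×10^5 km.
The apoapsis of the transfer ellipse is at r = 7.080×10^5 km.
From the vis-viva equation, v = √[μ(2/r − 1/a_t)] = 6.564 km/s.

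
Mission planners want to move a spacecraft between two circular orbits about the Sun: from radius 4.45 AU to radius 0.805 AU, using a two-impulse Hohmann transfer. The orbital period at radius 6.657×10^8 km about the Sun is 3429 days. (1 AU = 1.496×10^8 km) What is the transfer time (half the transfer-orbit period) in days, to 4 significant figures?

From Kepler's third law T² = 4π²r³/μ at r = 6.657×10^8 km, T = 3429 days = 3429 × 86400 s = 2.962656×10^8 s: μ = 4π²r³/T² = 1.32688×10^11 km³/s².
In km: r₁ = 4.45 × 1.496×10^8 = 6.6572×10^8 km; r₂ = 0.805 × 1.496×10^8 = 1.20428×10^8 km.
Semi-major axis of the transfer orbit: a_t = (6.6572×10^8 + 1.20428×10^8)/2 = 3.93074×10^8 km.
By Kepler's third law the transfer-orbit period is T = 2π√(a_t³/μ), so t = T/2 = 6.721×10^7 s.
Converting: 6.721×10^7 s ÷ 86400 s/day = 777.9 days.

t = 777.9 days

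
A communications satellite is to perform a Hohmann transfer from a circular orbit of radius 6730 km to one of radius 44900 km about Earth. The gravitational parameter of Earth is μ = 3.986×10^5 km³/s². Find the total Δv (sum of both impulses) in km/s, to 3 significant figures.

The Hohmann ellipse has a_t = (r₁ + r₂)/2 = 25815 km.
Circular speed at r₁: v₁ = √(μ/r₁) = √(3.986×10^5/6730) = 7.696 km/s.
Transfer-orbit speed at r₁ (v² = μ(2/r − 1/a)): v_p = √[μ(2/r₁ − 1/a_t)] = 10.15 km/s.
First burn Δv₁ = |v_p − v₁| = 2.454 km/s.
At r₂, v₂ = √(μ/r₂) = 2.9795 km/s.
Transfer-orbit speed at r₂: v_a = √[μ(2/r₂ − 1/a_t)] = 1.5213 km/s.
Second burn Δv₂ = |v₂ − v_a| = 1.458 km/s.
Δv = Δv₁ + Δv₂ = 2.454 + 1.458 = 3.912 km/s.

Δv = 3.91 km/s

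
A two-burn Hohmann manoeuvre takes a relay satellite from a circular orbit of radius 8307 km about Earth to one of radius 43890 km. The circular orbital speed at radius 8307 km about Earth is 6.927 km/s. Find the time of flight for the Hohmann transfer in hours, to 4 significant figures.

t = 5.828 hours

From the circular-orbit relation v² = μ/r at r = 8307 km: μ = v²r = (6.927)² × 8307 = 3.98598×10^5 km³/s².
Transfer-ellipse semi-major axis a_t = (r₁ + r₂)/2 = (8307 + 43890)/2 = 26098.5 km.
Half the transfer-orbit period gives t = π√(a_t³/μ) = 20980 s.
Converting: 20980 s ÷ 3600 s/hour = 5.828 hours.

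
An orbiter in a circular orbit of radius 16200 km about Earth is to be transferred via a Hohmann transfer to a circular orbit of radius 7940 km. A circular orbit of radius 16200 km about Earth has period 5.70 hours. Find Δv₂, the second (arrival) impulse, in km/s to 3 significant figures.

From Kepler's third law T² = 4π²r³/μ at r = 16200 km, T = 5.70 hours = 5.70 × 3600 s = 20520 s: μ = 4π²r³/T² = 3.98612×10^5 km³/s².
The Hohmann ellipse has a_t = (r₁ + r₂)/2 = 12070 km.
On the circular orbit at r = 7940 km, v_c = √(μ/r) = 7.0854 km/s.
Vis-viva on the transfer ellipse at r = 7940 km gives v_t = √[μ(2/r − 1/a_t)] = 8.2086 km/s.
Δv₂ = |v_t − v_c| = |8.2086 − 7.0854| = 1.123 km/s.

Δv₂ = 1.12 km/s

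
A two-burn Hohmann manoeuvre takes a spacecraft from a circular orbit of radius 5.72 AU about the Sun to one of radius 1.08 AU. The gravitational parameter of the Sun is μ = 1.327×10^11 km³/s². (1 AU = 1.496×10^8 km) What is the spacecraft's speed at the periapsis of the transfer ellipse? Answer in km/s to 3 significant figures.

In km: r₁ = 5.72 × 1.496×10^8 = 8.55712×10^8 km; r₂ = 1.08 × 1.496×10^8 = 1.61568×10^8 km.
Semi-major axis of the transfer orbit: a_t = (8.55712×10^8 + 1.61568×10^8)/2 = 5.0864×10^8 km.
The periapsis of the transfer ellipse is at r = 1.61568×10^8 km.
Vis-viva: v = √[μ(2/r − 1/a_t)] = √[1.327×10^11 × (2/1.61568×10^8 − 1/5.0864×10^8)] = 37.17 km/s.

v = 37.2 km/s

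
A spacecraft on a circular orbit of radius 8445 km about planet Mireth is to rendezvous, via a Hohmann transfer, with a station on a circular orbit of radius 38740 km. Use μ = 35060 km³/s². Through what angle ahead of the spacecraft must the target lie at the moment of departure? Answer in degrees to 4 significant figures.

Transfer-ellipse semi-major axis a_t = (r₁ + r₂)/2 = (8445 + 38740)/2 = 23592.5 km.
The half-period of the transfer ellipse is t = π√(a_t³/μ) = 60800 s.
The target's mean motion on its circular orbit is ω₂ = √(μ/r₂³) = 2.456×10^-5 rad/s.
Angle swept by the target during transfer: ω₂·t = 1.493 rad = 85.54°.
Arrival is 180° from departure on the ellipse, so φ = 180° − 85.54° = 94.46°.

φ = 94.46°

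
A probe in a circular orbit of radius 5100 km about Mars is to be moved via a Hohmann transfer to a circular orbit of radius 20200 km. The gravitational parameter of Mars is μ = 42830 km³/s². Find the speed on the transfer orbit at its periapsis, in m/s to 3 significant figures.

v = 3660 m/s

Transfer-ellipse semi-major axis a_t = (r₁ + r₂)/2 = (5100 + 20200)/2 = 12650 km.
At periapsis, r = 5100 km.
From the vis-viva equation, v = √[μ(2/r − 1/a_t)] = 3.662 km/s.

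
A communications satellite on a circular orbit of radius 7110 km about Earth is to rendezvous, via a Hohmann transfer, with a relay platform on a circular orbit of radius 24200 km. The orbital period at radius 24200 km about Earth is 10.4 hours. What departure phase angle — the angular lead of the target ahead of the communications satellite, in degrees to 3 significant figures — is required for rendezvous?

From Kepler's third law T² = 4π²r³/μ at r = 24200 km, T = 10.4 hours = 10.4 × 3600 s = 37440 s: μ = 4π²r³/T² = 3.99148×10^5 km³/s².
Transfer-ellipse semi-major axis a_t = (r₁ + r₂)/2 = (7110 + 24200)/2 = 15655 km.
The half-period of the transfer ellipse is t = π√(a_t³/μ) = 9740.1 s.
Target angular speed ω₂ = √(μ/r₂³) = 1.6782×10^-4 rad/s.
Angle swept by the target during transfer: ω₂·t = 1.63458 rad = 93.655°.
The communications satellite traverses 180° on the transfer ellipse, so the target must lead by 180° − 93.655° = 86.3°.

φ = 86.3°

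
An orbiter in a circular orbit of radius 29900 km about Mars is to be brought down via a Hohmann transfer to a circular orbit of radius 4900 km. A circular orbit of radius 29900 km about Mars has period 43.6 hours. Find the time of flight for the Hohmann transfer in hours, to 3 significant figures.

From Kepler's third law T² = 4π²r³/μ at r = 29900 km, T = 43.6 hours = 43.6 × 3600 s = 1.5696×10^5 s: μ = 4π²r³/T² = 42834.7 km³/s².
Transfer-ellipse semi-major axis a_t = (r₁ + r₂)/2 = (29900 + 4900)/2 = 17400 km.
Half the transfer-orbit period gives t = π√(a_t³/μ) = 34840 s.
Converting: 34840 s ÷ 3600 s/hour = 9.68 hours.

t = 9.68 hours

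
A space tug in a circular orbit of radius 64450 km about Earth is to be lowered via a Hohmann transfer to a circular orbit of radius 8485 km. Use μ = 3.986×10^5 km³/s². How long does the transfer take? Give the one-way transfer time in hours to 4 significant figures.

t = 9.626 hours

The Hohmann ellipse has a_t = (r₁ + r₂)/2 = 36467.5 km.
Half the transfer-orbit period gives t = π√(a_t³/μ) = 34653 s.
Converting: 34653 s ÷ 3600 s/hour = 9.626 hours.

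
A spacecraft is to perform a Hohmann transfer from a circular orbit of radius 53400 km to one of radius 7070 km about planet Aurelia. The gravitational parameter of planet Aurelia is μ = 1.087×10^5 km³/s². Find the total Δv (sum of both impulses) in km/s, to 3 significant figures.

The Hohmann ellipse has a_t = (r₁ + r₂)/2 = 30235 km.
At r₁ the circular-orbit speed is v₁ = √(μ/r₁) = 1.4267 km/s.
Transfer-orbit speed at r₁ (vis-viva equation): v_a = √[μ(2/r₁ − 1/a_t)] = 0.68992 km/s.
First burn Δv₁ = |v_a − v₁| = 0.7368 km/s.
Circular speed at r₂: v₂ = √(μ/r₂) = 3.921 km/s.
Transfer-orbit speed at r₂: v_p = √[μ(2/r₂ − 1/a_t)] = 5.211 km/s.
Second burn Δv₂ = |v₂ − v_p| = 1.290 km/s.
Δv = Δv₁ + Δv₂ = 0.7368 + 1.290 = 2.027 km/s.

Δv = 2.03 km/s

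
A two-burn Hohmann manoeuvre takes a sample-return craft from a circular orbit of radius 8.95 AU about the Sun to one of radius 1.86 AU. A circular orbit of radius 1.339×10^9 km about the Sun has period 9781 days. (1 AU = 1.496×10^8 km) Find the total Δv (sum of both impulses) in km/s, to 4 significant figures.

From Kepler's third law T² = 4π²r³/μ at r = 1.339×10^9 km, T = 9781 days = 9781 × 86400 s = 8.450784×10^8 s: μ = 4π²r³/T² = 1.32711×10^11 km³/s².
In km: r₁ = 8.95 × 1.496×10^8 = 1.33892×10^9 km; r₂ = 1.86 × 1.496×10^8 = 2.78256×10^8 km.
Semi-major axis of the transfer orbit: a_t = (1.33892×10^9 + 2.78256×10^8)/2 = 8.08588×10^8 km.
Circular speed at r₁: v₁ = √(μ/r₁) = √(1.32711×10^11/1.33892×10^9) = 9.956 km/s.
Transfer-orbit speed at r₁ (vis-viva equation): v_a = √[μ(2/r₁ − 1/a_t)] = 5.840 km/s.
First burn Δv₁ = |v_a − v₁| = 4.116 km/s.
Circular speed at r₂: v₂ = √(μ/r₂) = 21.839 km/s.
Transfer-orbit speed at r₂: v_p = √[μ(2/r₂ − 1/a_t)] = 28.103 km/s.
Second burn Δv₂ = |v₂ − v_p| = 6.264 km/s.
Δv = Δv₁ + Δv₂ = 4.116 + 6.264 = 10.38 km/s.

Δv = 10.38 km/s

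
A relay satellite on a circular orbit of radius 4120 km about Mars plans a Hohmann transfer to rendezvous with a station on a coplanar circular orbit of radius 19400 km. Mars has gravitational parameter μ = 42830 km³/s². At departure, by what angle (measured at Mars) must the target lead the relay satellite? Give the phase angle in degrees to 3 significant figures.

φ = 95.0°

Semi-major axis of the transfer orbit: a_t = (4120 + 19400)/2 = 11760 km.
The half-period of the transfer ellipse is t = π√(a_t³/μ) = 19359.17 s.
Target angular speed ω₂ = √(μ/r₂³) = 7.658989×10^-5 rad/s.
Angle swept by the target during transfer: ω₂·t = 1.482717 rad = 84.953°.
Arrival is 180° from departure on the ellipse, so φ = 180° − 84.953° = 95.0°.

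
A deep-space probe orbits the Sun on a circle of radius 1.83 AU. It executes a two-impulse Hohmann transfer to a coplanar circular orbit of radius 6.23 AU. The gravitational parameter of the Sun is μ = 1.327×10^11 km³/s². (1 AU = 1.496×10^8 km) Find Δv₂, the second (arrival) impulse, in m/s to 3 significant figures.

Δv₂ = 3890 m/s

In km: r₁ = 1.83 × 1.496×10^8 = 2.73768×10^8 km; r₂ = 6.23 × 1.496×10^8 = 9.32008×10^8 km.
The Hohmann ellipse has a_t = (r₁ + r₂)/2 = 6.02888×10^8 km.
On the circular orbit at r = 9.32008×10^8 km, v_c = √(μ/r) = 11.9323 km/s.
Transfer-orbit speed at the same r (vis-viva, a = a_t): v_t = √[μ(2/r − 1/a_t)] = 8.04079 km/s.
Δv₂ = |v_t − v_c| = |8.04079 − 11.9323| = 3.892 km/s.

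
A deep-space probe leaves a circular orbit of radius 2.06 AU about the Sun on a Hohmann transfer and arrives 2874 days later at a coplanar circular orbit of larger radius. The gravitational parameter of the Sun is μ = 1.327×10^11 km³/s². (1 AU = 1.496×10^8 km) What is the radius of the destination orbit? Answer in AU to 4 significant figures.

r₂ = 10.50 AU

In km: r₁ = 2.06 × 1.496×10^8 = 3.08176×10^8 km.
Transfer time t = 2874 days = 2.483136×10^8 s, and t = π√(a_t³/μ).
So a_t = (μ t²/π²)^(1/3) = (1.327×10^11 × (2.483136×10^8)² / π²)^(1/3) = 9.3941×10^8 km.
Since a_t = (r₁ + r₂)/2, r₂ = 2a_t − r₁ = 2×9.3941×10^8 − 3.08176×10^8 = 1.570644×10^9 km.
In AU: r₂ = 1.570644×10^9 / 1.496×10^8 = 10.50 AU.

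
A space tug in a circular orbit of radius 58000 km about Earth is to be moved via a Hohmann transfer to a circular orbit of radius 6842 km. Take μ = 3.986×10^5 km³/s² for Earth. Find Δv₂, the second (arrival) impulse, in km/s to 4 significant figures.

Semi-major axis of the transfer orbit: a_t = (58000 + 6842)/2 = 32421 km.
Circular speed at r = 6842 km: v_c = √(μ/r) = 7.6327 km/s.
Vis-viva on the transfer ellipse at r = 6842 km gives v_t = √[μ(2/r − 1/a_t)] = 10.209 km/s.
Δv₂ = |v_t − v_c| = |10.209 − 7.6327| = 2.576 km/s.

Δv₂ = 2.576 km/s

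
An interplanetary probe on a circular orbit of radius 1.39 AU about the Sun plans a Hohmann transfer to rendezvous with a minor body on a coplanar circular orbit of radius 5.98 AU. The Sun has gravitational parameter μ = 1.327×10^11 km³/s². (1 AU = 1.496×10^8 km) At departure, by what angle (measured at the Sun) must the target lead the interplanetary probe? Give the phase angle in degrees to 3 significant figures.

φ = 92.9°

In km: r₁ = 1.39 × 1.496×10^8 = 2.07944×10^8 km; r₂ = 5.98 × 1.496×10^8 = 8.94608×10^8 km.
The Hohmann ellipse has a_t = (r₁ + r₂)/2 = 5.51276×10^8 km.
Transfer time t = π√(a_t³/μ) = 1.1163×10^8 s.
The target's mean motion on its circular orbit is ω₂ = √(μ/r₂³) = 1.3614×10^-8 rad/s.
Angle swept by the target during transfer: ω₂·t = 1.5197 rad = 87.07°.
The interplanetary probe traverses 180° on the transfer ellipse, so the target must lead by 180° − 87.07° = 92.9°.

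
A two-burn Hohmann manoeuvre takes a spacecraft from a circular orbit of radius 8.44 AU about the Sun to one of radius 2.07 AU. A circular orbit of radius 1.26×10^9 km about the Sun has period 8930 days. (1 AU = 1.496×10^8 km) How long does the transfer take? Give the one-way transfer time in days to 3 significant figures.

t = 2200 days

From Kepler's third law T² = 4π²r³/μ at r = 1.26×10^9 km, T = 8930 days = 8930 × 86400 s = 7.71552×10^8 s: μ = 4π²r³/T² = 1.32660×10^11 km³/s².
In km: r₁ = 8.44 × 1.496×10^8 = 1.262624×10^9 km; r₂ = 2.07 × 1.496×10^8 = 3.09672×10^8 km.
Semi-major axis of the transfer orbit: a_t = (1.262624×10^9 + 3.09672×10^8)/2 = 7.86148×10^8 km.
Transfer time t = π√(a_t³/μ) = π√((7.86148×10^8)³ / 1.32660×10^11) = 1.901×10^8 s.
Converting: 1.901×10^8 s ÷ 86400 s/day = 2200 days.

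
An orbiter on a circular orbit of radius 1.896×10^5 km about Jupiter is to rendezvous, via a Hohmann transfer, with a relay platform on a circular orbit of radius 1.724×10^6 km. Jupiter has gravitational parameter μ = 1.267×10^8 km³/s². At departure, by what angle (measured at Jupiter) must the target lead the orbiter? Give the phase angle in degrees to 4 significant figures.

The Hohmann ellipse has a_t = (r₁ + r₂)/2 = 9.568×10^5 km.
The half-period of the transfer ellipse is t = π√(a_t³/μ) = 2.612×10^5 s.
The target's mean motion on its circular orbit is ω₂ = √(μ/r₂³) = 4.973×10^-6 rad/s.
Angle swept by the target during transfer: ω₂·t = 1.2989 rad = 74.42°.
The orbiter traverses 180° on the transfer ellipse, so the target must lead by 180° − 74.42° = 105.6°.

φ = 105.6°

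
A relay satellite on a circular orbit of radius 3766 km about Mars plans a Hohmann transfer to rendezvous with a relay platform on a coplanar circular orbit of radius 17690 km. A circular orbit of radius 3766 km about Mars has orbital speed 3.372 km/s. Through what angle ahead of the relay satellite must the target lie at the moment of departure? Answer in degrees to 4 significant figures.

φ = 94.99°

From the circular-orbit relation v² = μ/r at r = 3766 km: μ = v²r = (3.372)² × 3766 = 42820.9 km³/s².
Transfer-ellipse semi-major axis a_t = (r₁ + r₂)/2 = (3766 + 17690)/2 = 10728 km.
The half-period of the transfer ellipse is t = π√(a_t³/μ) = 16870 s.
Target angular speed ω₂ = √(μ/r₂³) = 8.795×10^-5 rad/s.
Angle swept by the target during transfer: ω₂·t = 1.4837 rad = 85.01°.
The relay satellite traverses 180° on the transfer ellipse, so the target must lead by 180° − 85.01° = 94.99°.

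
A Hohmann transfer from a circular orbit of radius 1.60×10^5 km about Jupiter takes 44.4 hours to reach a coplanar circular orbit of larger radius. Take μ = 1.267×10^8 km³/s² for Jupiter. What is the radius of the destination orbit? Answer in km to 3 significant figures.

Transfer time t = 44.4 hours = 1.5984×10^5 s, and t = π√(a_t³/μ).
So a_t = (μ t²/π²)^(1/3) = (1.267×10^8 × (1.5984×10^5)² / π²)^(1/3) = 6.8963×10^5 km.
Since a_t = (r₁ + r₂)/2, r₂ = 2a_t − r₁ = 2×6.8963×10^5 − 1.600×10^5 = 1.21926×10^6 km.

r₂ = 1.22×10^6 km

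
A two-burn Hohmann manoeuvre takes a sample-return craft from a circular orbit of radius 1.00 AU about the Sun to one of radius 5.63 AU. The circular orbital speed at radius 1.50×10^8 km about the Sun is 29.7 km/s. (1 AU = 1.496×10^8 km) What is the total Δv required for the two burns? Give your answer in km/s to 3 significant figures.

Δv = 14.7 km/s

From the circular-orbit relation v² = μ/r at r = 1.50×10^8 km: μ = v²r = (29.7)² × 1.50×10^8 = 1.32313×10^11 km³/s².
In km: r₁ = 1.00 × 1.496×10^8 = 1.496×10^8 km; r₂ = 5.63 × 1.496×10^8 = 8.42248×10^8 km.
The Hohmann ellipse has a_t = (r₁ + r₂)/2 = 4.95924×10^8 km.
At r₁ the circular-orbit speed is v₁ = √(μ/r₁) = 29.740 km/s.
On the transfer ellipse at r₁, vis-viva gives v_p = √[μ(2/r₁ − 1/a_t)] = 38.757 km/s.
First burn Δv₁ = |v_p − v₁| = 9.017 km/s.
Circular speed at r₂: v₂ = √(μ/r₂) = 12.534 km/s.
Transfer-orbit speed at r₂: v_a = √[μ(2/r₂ − 1/a_t)] = 6.8840 km/s.
Second burn Δv₂ = |v₂ − v_a| = 5.650 km/s.
Δv = Δv₁ + Δv₂ = 9.017 + 5.650 = 14.67 km/s.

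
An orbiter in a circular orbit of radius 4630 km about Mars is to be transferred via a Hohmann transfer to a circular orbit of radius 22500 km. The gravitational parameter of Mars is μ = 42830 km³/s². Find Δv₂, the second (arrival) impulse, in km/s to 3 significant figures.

Δv₂ = 0.574 km/s

Transfer-ellipse semi-major axis a_t = (r₁ + r₂)/2 = (4630 + 22500)/2 = 13565 km.
On the circular orbit at r = 22500 km, v_c = √(μ/r) = 1.37969 km/s.
Vis-viva on the transfer ellipse at r = 22500 km gives v_t = √[μ(2/r − 1/a_t)] = 0.806053 km/s.
Δv₂ = |v_t − v_c| = |0.806053 − 1.37969| = 0.5736 km/s.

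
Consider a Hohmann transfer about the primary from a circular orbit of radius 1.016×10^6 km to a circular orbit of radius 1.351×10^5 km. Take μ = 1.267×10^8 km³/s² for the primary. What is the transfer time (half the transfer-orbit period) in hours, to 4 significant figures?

Semi-major axis of the transfer orbit: a_t = (1.016×10^6 + 1.351×10^5)/2 = 5.7555×10^5 km.
By Kepler's third law the transfer-orbit period is T = 2π√(a_t³/μ), so t = T/2 = 1.2187×10^5 s.
Converting: 1.2187×10^5 s ÷ 3600 s/hour = 33.85 hours.

t = 33.85 hours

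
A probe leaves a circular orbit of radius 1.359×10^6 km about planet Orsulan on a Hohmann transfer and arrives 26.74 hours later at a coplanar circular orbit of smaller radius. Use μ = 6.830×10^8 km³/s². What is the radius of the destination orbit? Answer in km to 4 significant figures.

Transfer time t = 26.74 hours = 96264 s, and t = π√(a_t³/μ).
So a_t = (μ t²/π²)^(1/3) = (6.830×10^8 × (96264)² / π²)^(1/3) = 8.6235×10^5 km.
Since a_t = (r₁ + r₂)/2, r₂ = 2a_t − r₁ = 2×8.6235×10^5 − 1.359×10^6 = 3.657×10^5 km.

r₂ = 3.657×10^5 km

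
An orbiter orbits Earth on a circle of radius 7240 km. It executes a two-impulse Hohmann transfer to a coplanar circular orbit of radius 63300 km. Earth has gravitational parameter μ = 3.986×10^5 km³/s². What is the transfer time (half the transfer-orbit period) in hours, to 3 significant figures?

Transfer-ellipse semi-major axis a_t = (r₁ + r₂)/2 = (7240 + 63300)/2 = 35270 km.
Transfer time t = π√(a_t³/μ) = π√((35270)³ / 3.986×10^5) = 32960 s.
Converting: 32960 s ÷ 3600 s/hour = 9.16 hours.

t = 9.16 hours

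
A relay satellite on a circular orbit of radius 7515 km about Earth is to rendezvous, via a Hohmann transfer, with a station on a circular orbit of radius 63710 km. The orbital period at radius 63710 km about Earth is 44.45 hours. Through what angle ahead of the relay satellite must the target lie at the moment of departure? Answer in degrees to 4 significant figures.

φ = 104.8°

From Kepler's third law T² = 4π²r³/μ at r = 63710 km, T = 44.45 hours = 44.45 × 3600 s = 1.6002×10^5 s: μ = 4π²r³/T² = 3.98689×10^5 km³/s².
Semi-major axis of the transfer orbit: a_t = (7515 + 63710)/2 = 35612.5 km.
The half-period of the transfer ellipse is t = π√(a_t³/μ) = 33440 s.
The target's mean motion on its circular orbit is ω₂ = √(μ/r₂³) = 3.927×10^-5 rad/s.
Angle swept by the target during transfer: ω₂·t = 1.313 rad = 75.23°.
Arrival is 180° from departure on the ellipse, so φ = 180° − 75.23° = 104.8°.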